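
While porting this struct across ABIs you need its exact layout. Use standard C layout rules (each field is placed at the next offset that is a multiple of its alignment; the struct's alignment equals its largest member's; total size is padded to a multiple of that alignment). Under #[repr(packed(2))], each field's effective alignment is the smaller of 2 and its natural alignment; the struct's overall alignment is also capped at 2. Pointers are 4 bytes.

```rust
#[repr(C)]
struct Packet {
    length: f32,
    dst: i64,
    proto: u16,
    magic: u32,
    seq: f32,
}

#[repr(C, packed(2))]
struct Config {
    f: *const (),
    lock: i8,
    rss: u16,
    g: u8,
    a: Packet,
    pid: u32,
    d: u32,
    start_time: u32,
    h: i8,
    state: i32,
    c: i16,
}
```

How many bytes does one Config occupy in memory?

Packet: @0: length [4B, align 4] → 4; +4 pad (align 8); @8: dst [8B, align 8] → 16; @16: proto [2B, align 2] → 18; +2 pad (align 4); @20: magic [4B, align 4] → 24; @24: seq [4B, align 4] → 28; +4 tail pad (align 8); size 32, align 8
@0: f [4B, align 2] → 4
@4: lock [1B, align 1] → 5
+1 pad (align 2)
@6: rss [2B, align 2] → 8
@8: g [1B, align 1] → 9
+1 pad (align 2)
@10: a [32B, align 2] → 42
@42: pid [4B, align 2] → 46
@46: d [4B, align 2] → 50
@50: start_time [4B, align 2] → 54
@54: h [1B, align 1] → 55
+1 pad (align 2)
@56: state [4B, align 2] → 60
@60: c [2B, align 2] → 62
size 62, align 2

62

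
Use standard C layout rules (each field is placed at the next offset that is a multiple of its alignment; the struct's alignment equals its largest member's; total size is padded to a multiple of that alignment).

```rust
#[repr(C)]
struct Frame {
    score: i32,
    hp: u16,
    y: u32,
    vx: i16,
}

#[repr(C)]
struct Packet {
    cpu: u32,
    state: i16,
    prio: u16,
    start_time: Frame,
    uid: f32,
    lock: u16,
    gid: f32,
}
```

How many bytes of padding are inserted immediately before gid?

Frame: @0: score [4B, align 4] → 4; @4: hp [2B, align 2] → 6; +2 pad (align 4); @8: y [4B, align 4] → 12; @12: vx [2B, align 2] → 14; +2 tail pad (align 4); size 16, align 4
@0: cpu [4B, align 4] → 4
@4: state [2B, align 2] → 6
@6: prio [2B, align 2] → 8
@8: start_time [16B, align 4] → 24
@24: uid [4B, align 4] → 28
@28: lock [2B, align 2] → 30
+2 pad (align 4)
@32: gid [4B, align 4] → 36

2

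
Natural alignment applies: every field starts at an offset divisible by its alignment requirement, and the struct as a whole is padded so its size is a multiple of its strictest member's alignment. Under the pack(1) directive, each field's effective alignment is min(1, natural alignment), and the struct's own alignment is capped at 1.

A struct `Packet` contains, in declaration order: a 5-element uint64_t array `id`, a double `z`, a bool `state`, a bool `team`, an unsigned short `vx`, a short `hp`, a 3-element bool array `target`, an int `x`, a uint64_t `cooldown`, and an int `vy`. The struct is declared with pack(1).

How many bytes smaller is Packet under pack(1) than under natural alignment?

natural layout:
  @0: id [40B, align 8] → 40
  @40: z [8B, align 8] → 48
  @48: state [1B, align 1] → 49
  @49: team [1B, align 1] → 50
  @50: vx [2B, align 2] → 52
  @52: hp [2B, align 2] → 54
  @54: target [3B, align 1] → 57
  +3 pad (align 4)
  @60: x [4B, align 4] → 64
  @64: cooldown [8B, align 8] → 72
  @72: vy [4B, align 4] → 76
  +4 tail pad (align 8)
  size 80, align 8
packed(1) layout:
  @0: id [40B, align 1] → 40
  @40: z [8B, align 1] → 48
  @48: state [1B, align 1] → 49
  @49: team [1B, align 1] → 50
  @50: vx [2B, align 1] → 52
  @52: hp [2B, align 1] → 54
  @54: target [3B, align 1] → 57
  @57: x [4B, align 1] → 61
  @61: cooldown [8B, align 1] → 69
  @69: vy [4B, align 1] → 73
  size 73, align 1
80 − 73 = 7

7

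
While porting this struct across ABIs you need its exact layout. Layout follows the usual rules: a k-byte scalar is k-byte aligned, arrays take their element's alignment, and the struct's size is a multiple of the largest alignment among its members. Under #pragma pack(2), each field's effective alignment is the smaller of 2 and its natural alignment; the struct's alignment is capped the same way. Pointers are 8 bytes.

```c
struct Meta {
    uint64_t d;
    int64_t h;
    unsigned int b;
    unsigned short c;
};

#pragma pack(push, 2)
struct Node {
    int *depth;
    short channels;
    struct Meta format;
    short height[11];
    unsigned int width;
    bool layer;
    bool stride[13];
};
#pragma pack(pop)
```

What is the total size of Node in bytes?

Meta: @0: d [8B, align 8] → 8; @8: h [8B, align 8] → 16; @16: b [4B, align 4] → 20; @20: c [2B, align 2] → 22; +2 tail pad (align 8); size 24, align 8
@0: depth [8B, align 2] → 8
@8: channels [2B, align 2] → 10
@10: format [24B, align 2] → 34
@34: height [22B, align 2] → 56
@56: width [4B, align 2] → 60
@60: layer [1B, align 1] → 61
@61: stride [13B, align 1] → 74
size 74, align 2

74 bytes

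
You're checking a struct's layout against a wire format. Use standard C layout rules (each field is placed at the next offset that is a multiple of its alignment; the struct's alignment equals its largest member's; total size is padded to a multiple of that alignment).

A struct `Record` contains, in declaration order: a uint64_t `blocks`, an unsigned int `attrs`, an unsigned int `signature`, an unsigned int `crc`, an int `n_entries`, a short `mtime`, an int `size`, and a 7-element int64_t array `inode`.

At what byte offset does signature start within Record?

@0: blocks [8B, align 8] → 8
@8: attrs [4B, align 4] → 12
@12: signature [4B, align 4] → 16

12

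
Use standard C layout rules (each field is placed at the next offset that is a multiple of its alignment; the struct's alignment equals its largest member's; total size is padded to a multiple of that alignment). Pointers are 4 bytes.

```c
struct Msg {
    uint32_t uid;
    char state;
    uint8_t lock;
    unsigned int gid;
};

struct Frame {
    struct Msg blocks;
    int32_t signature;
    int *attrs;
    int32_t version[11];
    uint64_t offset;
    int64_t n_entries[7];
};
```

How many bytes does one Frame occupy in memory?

128

Msg: @0: uid [4B, align 4] → 4; @4: state [1B, align 1] → 5; @5: lock [1B, align 1] → 6; +2 pad (align 4); @8: gid [4B, align 4] → 12; size 12, align 4
@0: blocks [12B, align 4] → 12
@12: signature [4B, align 4] → 16
@16: attrs [4B, align 4] → 20
@20: version [44B, align 4] → 64
@64: offset [8B, align 8] → 72
@72: n_entries [56B, align 8] → 128
size 128, align 8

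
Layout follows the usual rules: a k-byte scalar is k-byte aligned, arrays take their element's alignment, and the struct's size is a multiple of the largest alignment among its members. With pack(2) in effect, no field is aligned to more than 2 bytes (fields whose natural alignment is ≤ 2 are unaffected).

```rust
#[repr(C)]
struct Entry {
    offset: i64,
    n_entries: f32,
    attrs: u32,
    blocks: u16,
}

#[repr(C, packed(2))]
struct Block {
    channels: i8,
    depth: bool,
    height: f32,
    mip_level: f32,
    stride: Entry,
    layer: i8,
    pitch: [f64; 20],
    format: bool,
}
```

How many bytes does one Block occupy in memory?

198

Entry: @0: offset [8B, align 8] → 8; @8: n_entries [4B, align 4] → 12; @12: attrs [4B, align 4] → 16; @16: blocks [2B, align 2] → 18; +6 tail pad (align 8); size 24, align 8
@0: channels [1B, align 1] → 1
@1: depth [1B, align 1] → 2
@2: height [4B, align 2] → 6
@6: mip_level [4B, align 2] → 10
@10: stride [24B, align 2] → 34
@34: layer [1B, align 1] → 35
+1 pad (align 2)
@36: pitch [160B, align 2] → 196
@196: format [1B, align 1] → 197
+1 tail pad (align 2)
size 198, align 2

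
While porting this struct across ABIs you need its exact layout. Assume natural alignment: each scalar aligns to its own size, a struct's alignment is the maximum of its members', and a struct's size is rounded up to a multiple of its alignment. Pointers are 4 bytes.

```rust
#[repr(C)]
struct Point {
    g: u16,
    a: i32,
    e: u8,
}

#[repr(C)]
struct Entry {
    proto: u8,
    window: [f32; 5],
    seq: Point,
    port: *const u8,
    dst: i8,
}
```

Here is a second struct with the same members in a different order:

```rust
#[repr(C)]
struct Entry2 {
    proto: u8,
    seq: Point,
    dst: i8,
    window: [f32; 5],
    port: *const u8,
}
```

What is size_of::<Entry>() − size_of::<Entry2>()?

0

Point: 0..2  g  (2B, 2-aligned); 2..4  -- padding (2B); 4..8  a  (4B, 4-aligned); 8..9  e  (1B, 1-aligned); 9..12  -- tail padding (3B); sizeof = 12, alignof = 4
0..1  proto  (1B, 1-aligned)
1..4  -- padding (3B)
4..24  window  (20B, 4-aligned)
24..36  seq  (12B, 4-aligned)
36..40  port  (4B, 4-aligned)
40..41  dst  (1B, 1-aligned)
41..44  -- tail padding (3B)
sizeof = 44, alignof = 4
— Entry2 —
0..1  proto  (1B, 1-aligned)
1..4  -- padding (3B)
4..16  seq  (12B, 4-aligned)
16..17  dst  (1B, 1-aligned)
17..20  -- padding (3B)
20..40  window  (20B, 4-aligned)
40..44  port  (4B, 4-aligned)
sizeof = 44, alignof = 4
44 − 44 = 0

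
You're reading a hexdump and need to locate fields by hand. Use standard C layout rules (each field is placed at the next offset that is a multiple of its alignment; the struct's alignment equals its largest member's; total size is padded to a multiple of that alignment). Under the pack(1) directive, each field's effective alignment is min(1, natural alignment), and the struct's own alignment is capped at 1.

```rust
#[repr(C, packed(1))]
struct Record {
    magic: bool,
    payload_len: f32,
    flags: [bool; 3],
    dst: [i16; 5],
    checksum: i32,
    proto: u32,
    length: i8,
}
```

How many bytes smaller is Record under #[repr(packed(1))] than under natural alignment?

9

natural layout:
  @0: magic [1B, align 1] → 1
  +3 pad (align 4)
  @4: payload_len [4B, align 4] → 8
  @8: flags [3B, align 1] → 11
  +1 pad (align 2)
  @12: dst [10B, align 2] → 22
  +2 pad (align 4)
  @24: checksum [4B, align 4] → 28
  @28: proto [4B, align 4] → 32
  @32: length [1B, align 1] → 33
  +3 tail pad (align 4)
  size 36, align 4
packed(1) layout:
  @0: magic [1B, align 1] → 1
  @1: payload_len [4B, align 1] → 5
  @5: flags [3B, align 1] → 8
  @8: dst [10B, align 1] → 18
  @18: checksum [4B, align 1] → 22
  @22: proto [4B, align 1] → 26
  @26: length [1B, align 1] → 27
  size 27, align 1
36 − 27 = 9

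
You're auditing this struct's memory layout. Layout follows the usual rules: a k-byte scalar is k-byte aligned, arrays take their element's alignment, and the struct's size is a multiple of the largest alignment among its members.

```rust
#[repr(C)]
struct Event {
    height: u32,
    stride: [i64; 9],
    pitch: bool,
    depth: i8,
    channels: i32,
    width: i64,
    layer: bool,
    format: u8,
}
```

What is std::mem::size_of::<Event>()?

104

height at 0 (size 4, align 4) → ends 4
pad 4 to align 8 for stride
stride at 8 (size 72, align 8) → ends 80
pitch at 80 (size 1, align 1) → ends 81
depth at 81 (size 1, align 1) → ends 82
pad 2 to align 4 for channels
channels at 84 (size 4, align 4) → ends 88
width at 88 (size 8, align 8) → ends 96
layer at 96 (size 1, align 1) → ends 97
format at 97 (size 1, align 1) → ends 98
tail pad 6 to reach multiple of 8
total 104 bytes, alignment 8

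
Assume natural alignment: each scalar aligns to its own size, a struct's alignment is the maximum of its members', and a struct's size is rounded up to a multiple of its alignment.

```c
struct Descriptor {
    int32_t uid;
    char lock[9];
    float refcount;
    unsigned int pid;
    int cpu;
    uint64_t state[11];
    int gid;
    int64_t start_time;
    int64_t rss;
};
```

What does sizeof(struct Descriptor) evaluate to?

uid at 0 (size 4, align 4) → ends 4
lock at 4 (size 9, align 1) → ends 13
pad 3 to align 4 for refcount
refcount at 16 (size 4, align 4) → ends 20
pid at 20 (size 4, align 4) → ends 24
cpu at 24 (size 4, align 4) → ends 28
pad 4 to align 8 for state
state at 32 (size 88, align 8) → ends 120
gid at 120 (size 4, align 4) → ends 124
pad 4 to align 8 for start_time
start_time at 128 (size 8, align 8) → ends 136
rss at 136 (size 8, align 8) → ends 144
total 144 bytes, alignment 8

144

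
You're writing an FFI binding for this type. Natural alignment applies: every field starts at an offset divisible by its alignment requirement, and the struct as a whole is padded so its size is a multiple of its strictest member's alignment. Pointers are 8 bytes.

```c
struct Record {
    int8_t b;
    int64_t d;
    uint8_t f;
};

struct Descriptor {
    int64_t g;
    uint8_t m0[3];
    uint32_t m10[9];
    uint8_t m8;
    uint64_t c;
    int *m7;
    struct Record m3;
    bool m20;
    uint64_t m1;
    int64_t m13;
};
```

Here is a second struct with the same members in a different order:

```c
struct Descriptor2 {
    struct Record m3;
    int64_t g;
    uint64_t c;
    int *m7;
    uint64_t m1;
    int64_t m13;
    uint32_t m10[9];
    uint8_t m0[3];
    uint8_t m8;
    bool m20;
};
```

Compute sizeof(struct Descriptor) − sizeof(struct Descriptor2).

Record: @0: b [1B, align 1] → 1; +7 pad (align 8); @8: d [8B, align 8] → 16; @16: f [1B, align 1] → 17; +7 tail pad (align 8); size 24, align 8
@0: g [8B, align 8] → 8
@8: m0 [3B, align 1] → 11
+1 pad (align 4)
@12: m10 [36B, align 4] → 48
@48: m8 [1B, align 1] → 49
+7 pad (align 8)
@56: c [8B, align 8] → 64
@64: m7 [8B, align 8] → 72
@72: m3 [24B, align 8] → 96
@96: m20 [1B, align 1] → 97
+7 pad (align 8)
@104: m1 [8B, align 8] → 112
@112: m13 [8B, align 8] → 120
size 120, align 8
— Descriptor2 —
@0: m3 [24B, align 8] → 24
@24: g [8B, align 8] → 32
@32: c [8B, align 8] → 40
@40: m7 [8B, align 8] → 48
@48: m1 [8B, align 8] → 56
@56: m13 [8B, align 8] → 64
@64: m10 [36B, align 4] → 100
@100: m0 [3B, align 1] → 103
@103: m8 [1B, align 1] → 104
@104: m20 [1B, align 1] → 105
+7 tail pad (align 8)
size 112, align 8
120 − 112 = 8

8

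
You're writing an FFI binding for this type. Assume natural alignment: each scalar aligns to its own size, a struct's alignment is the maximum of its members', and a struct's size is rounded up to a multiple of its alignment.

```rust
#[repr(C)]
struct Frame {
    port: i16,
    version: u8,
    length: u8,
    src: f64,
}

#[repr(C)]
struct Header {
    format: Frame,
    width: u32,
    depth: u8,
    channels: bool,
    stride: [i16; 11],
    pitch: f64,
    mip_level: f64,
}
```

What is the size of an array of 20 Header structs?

1280

Frame: @0: port [2B, align 2] → 2; @2: version [1B, align 1] → 3; @3: length [1B, align 1] → 4; +4 pad (align 8); @8: src [8B, align 8] → 16; size 16, align 8
@0: format [16B, align 8] → 16
@16: width [4B, align 4] → 20
@20: depth [1B, align 1] → 21
@21: channels [1B, align 1] → 22
@22: stride [22B, align 2] → 44
+4 pad (align 8)
@48: pitch [8B, align 8] → 56
@56: mip_level [8B, align 8] → 64
size 64, align 8
array of 20: 20 × 64 = 1280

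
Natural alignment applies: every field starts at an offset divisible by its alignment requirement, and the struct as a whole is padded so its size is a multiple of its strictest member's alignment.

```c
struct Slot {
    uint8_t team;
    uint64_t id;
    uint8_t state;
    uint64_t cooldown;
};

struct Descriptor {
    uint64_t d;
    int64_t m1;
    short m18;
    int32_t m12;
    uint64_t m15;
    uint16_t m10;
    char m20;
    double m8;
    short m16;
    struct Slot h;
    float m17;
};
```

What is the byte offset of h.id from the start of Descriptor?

Slot: @0: team [1B, align 1] → 1; +7 pad (align 8); @8: id [8B, align 8] → 16; @16: state [1B, align 1] → 17; +7 pad (align 8); @24: cooldown [8B, align 8] → 32; size 32, align 8
@0: d [8B, align 8] → 8
@8: m1 [8B, align 8] → 16
@16: m18 [2B, align 2] → 18
+2 pad (align 4)
@20: m12 [4B, align 4] → 24
@24: m15 [8B, align 8] → 32
@32: m10 [2B, align 2] → 34
@34: m20 [1B, align 1] → 35
+5 pad (align 8)
@40: m8 [8B, align 8] → 48
@48: m16 [2B, align 2] → 50
+6 pad (align 8)
@56: h [32B, align 8] → 88
within Slot: id at 8
56 + 8 = 64

64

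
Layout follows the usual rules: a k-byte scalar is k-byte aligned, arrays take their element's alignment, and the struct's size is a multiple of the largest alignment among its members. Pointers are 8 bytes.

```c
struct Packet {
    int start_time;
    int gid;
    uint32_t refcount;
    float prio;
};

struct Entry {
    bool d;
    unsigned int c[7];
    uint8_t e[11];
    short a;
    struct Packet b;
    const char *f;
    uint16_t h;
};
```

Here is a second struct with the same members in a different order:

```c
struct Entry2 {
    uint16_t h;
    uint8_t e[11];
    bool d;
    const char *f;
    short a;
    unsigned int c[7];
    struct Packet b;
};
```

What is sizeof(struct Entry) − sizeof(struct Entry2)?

8

Packet: @0: start_time [4B, align 4] → 4; @4: gid [4B, align 4] → 8; @8: refcount [4B, align 4] → 12; @12: prio [4B, align 4] → 16; size 16, align 4
@0: d [1B, align 1] → 1
+3 pad (align 4)
@4: c [28B, align 4] → 32
@32: e [11B, align 1] → 43
+1 pad (align 2)
@44: a [2B, align 2] → 46
+2 pad (align 4)
@48: b [16B, align 4] → 64
@64: f [8B, align 8] → 72
@72: h [2B, align 2] → 74
+6 tail pad (align 8)
size 80, align 8
— Entry2 —
@0: h [2B, align 2] → 2
@2: e [11B, align 1] → 13
@13: d [1B, align 1] → 14
+2 pad (align 8)
@16: f [8B, align 8] → 24
@24: a [2B, align 2] → 26
+2 pad (align 4)
@28: c [28B, align 4] → 56
@56: b [16B, align 4] → 72
size 72, align 8
80 − 72 = 8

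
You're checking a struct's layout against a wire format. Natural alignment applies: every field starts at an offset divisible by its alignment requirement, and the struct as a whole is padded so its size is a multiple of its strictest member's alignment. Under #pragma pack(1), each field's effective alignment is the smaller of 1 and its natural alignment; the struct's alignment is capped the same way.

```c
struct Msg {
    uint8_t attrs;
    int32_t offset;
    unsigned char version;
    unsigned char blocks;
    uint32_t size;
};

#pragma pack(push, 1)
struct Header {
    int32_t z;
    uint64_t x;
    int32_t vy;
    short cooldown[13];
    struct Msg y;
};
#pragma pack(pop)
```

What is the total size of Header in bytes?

58

Msg: attrs at 0 (size 1, align 1) → ends 1; pad 3 to align 4 for offset; offset at 4 (size 4, align 4) → ends 8; version at 8 (size 1, align 1) → ends 9; blocks at 9 (size 1, align 1) → ends 10; pad 2 to align 4 for size; size at 12 (size 4, align 4) → ends 16; total 16 bytes, alignment 4
z at 0 (size 4, align 1) → ends 4
x at 4 (size 8, align 1) → ends 12
vy at 12 (size 4, align 1) → ends 16
cooldown at 16 (size 26, align 1) → ends 42
y at 42 (size 16, align 1) → ends 58
total 58 bytes, alignment 1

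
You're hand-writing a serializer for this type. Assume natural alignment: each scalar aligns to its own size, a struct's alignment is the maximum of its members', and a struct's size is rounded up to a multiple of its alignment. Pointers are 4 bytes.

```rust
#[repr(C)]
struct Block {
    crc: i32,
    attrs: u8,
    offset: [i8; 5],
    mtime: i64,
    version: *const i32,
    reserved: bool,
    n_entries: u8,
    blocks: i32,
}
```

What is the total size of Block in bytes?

0..4  crc  (4B, 4-aligned)
4..5  attrs  (1B, 1-aligned)
5..10  offset  (5B, 1-aligned)
10..16  -- padding (6B)
16..24  mtime  (8B, 8-aligned)
24..28  version  (4B, 4-aligned)
28..29  reserved  (1B, 1-aligned)
29..30  n_entries  (1B, 1-aligned)
30..32  -- padding (2B)
32..36  blocks  (4B, 4-aligned)
36..40  -- tail padding (4B)
sizeof = 40, alignof = 8

40 bytes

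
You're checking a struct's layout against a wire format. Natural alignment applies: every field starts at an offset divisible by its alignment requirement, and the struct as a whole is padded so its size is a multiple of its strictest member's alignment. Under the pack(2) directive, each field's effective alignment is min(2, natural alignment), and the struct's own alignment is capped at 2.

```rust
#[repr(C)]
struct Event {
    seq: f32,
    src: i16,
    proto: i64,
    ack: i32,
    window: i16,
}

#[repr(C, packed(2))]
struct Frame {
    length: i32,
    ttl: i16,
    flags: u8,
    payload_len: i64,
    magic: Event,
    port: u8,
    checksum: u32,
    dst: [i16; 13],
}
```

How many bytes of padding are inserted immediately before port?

0

Event: seq at 0 (size 4, align 4) → ends 4; src at 4 (size 2, align 2) → ends 6; pad 2 to align 8 for proto; proto at 8 (size 8, align 8) → ends 16; ack at 16 (size 4, align 4) → ends 20; window at 20 (size 2, align 2) → ends 22; tail pad 2 to reach multiple of 8; total 24 bytes, alignment 8
length at 0 (size 4, align 2) → ends 4
ttl at 4 (size 2, align 2) → ends 6
flags at 6 (size 1, align 1) → ends 7
pad 1 to align 2 for payload_len
payload_len at 8 (size 8, align 2) → ends 16
magic at 16 (size 24, align 2) → ends 40
port at 40 (size 1, align 1) → ends 41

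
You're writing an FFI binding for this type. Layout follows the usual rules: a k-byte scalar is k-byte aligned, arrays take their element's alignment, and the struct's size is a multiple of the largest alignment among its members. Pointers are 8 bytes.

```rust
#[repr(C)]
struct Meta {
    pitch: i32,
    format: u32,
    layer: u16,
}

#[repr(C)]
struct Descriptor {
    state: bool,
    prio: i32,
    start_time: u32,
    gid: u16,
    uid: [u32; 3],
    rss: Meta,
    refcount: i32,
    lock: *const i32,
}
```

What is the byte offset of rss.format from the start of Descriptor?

Meta: @0: pitch [4B, align 4] → 4; @4: format [4B, align 4] → 8; @8: layer [2B, align 2] → 10; +2 tail pad (align 4); size 12, align 4
@0: state [1B, align 1] → 1
+3 pad (align 4)
@4: prio [4B, align 4] → 8
@8: start_time [4B, align 4] → 12
@12: gid [2B, align 2] → 14
+2 pad (align 4)
@16: uid [12B, align 4] → 28
@28: rss [12B, align 4] → 40
within Meta: format at 4
28 + 4 = 32

32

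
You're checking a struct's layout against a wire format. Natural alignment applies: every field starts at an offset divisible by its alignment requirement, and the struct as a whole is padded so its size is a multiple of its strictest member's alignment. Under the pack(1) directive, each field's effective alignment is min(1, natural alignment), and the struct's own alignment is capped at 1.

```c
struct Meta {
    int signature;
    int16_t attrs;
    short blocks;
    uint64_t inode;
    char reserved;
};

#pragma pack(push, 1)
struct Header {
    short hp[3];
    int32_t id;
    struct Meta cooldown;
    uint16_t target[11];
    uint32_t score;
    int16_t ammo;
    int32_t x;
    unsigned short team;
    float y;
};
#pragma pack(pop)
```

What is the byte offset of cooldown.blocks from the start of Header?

16

Meta: signature at 0 (size 4, align 4) → ends 4; attrs at 4 (size 2, align 2) → ends 6; blocks at 6 (size 2, align 2) → ends 8; inode at 8 (size 8, align 8) → ends 16; reserved at 16 (size 1, align 1) → ends 17; tail pad 7 to reach multiple of 8; total 24 bytes, alignment 8
hp at 0 (size 6, align 1) → ends 6
id at 6 (size 4, align 1) → ends 10
cooldown at 10 (size 24, align 1) → ends 34
within Meta: blocks at 6
10 + 6 = 16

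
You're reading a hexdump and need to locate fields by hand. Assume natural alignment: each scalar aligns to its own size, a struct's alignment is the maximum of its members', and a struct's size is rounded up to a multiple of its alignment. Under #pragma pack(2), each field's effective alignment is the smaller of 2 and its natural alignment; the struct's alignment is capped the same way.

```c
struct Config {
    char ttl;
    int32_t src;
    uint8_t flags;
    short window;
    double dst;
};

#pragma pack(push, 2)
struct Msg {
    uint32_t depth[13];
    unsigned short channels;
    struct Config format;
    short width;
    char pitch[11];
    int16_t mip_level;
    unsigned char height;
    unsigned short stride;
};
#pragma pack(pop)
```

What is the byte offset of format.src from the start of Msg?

58

Config: ttl at 0 (size 1, align 1) → ends 1; pad 3 to align 4 for src; src at 4 (size 4, align 4) → ends 8; flags at 8 (size 1, align 1) → ends 9; pad 1 to align 2 for window; window at 10 (size 2, align 2) → ends 12; pad 4 to align 8 for dst; dst at 16 (size 8, align 8) → ends 24; total 24 bytes, alignment 8
depth at 0 (size 52, align 2) → ends 52
channels at 52 (size 2, align 2) → ends 54
format at 54 (size 24, align 2) → ends 78
within Config: src at 4
54 + 4 = 58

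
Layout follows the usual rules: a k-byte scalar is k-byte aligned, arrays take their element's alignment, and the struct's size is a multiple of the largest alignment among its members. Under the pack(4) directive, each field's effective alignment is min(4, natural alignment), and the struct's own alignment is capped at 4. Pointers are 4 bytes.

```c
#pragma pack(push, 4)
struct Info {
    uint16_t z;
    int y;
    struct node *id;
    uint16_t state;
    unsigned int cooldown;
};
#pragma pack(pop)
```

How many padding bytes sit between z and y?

0..2  z  (2B, 2-aligned)
2..4  -- padding (2B)
4..8  y  (4B, 4-aligned)

2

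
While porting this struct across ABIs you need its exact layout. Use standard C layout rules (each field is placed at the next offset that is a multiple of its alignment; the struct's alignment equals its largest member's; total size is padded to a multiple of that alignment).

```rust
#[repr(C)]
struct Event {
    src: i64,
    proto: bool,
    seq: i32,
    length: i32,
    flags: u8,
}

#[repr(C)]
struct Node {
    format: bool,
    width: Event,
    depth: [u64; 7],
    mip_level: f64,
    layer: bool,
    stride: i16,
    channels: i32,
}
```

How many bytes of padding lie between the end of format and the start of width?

Event: 0..8  src  (8B, 8-aligned); 8..9  proto  (1B, 1-aligned); 9..12  -- padding (3B); 12..16  seq  (4B, 4-aligned); 16..20  length  (4B, 4-aligned); 20..21  flags  (1B, 1-aligned); 21..24  -- tail padding (3B); sizeof = 24, alignof = 8
0..1  format  (1B, 1-aligned)
1..8  -- padding (7B)
8..32  width  (24B, 8-aligned)

7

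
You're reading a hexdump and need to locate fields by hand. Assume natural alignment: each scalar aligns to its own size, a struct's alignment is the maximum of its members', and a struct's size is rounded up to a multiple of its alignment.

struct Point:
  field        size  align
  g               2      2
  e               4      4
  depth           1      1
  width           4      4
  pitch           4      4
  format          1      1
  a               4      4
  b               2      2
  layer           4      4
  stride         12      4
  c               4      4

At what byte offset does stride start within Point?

0..2  g  (2B, 2-aligned)
2..4  -- padding (2B)
4..8  e  (4B, 4-aligned)
8..9  depth  (1B, 1-aligned)
9..12  -- padding (3B)
12..16  width  (4B, 4-aligned)
16..20  pitch  (4B, 4-aligned)
20..21  format  (1B, 1-aligned)
21..24  -- padding (3B)
24..28  a  (4B, 4-aligned)
28..30  b  (2B, 2-aligned)
30..32  -- padding (2B)
32..36  layer  (4B, 4-aligned)
36..48  stride  (12B, 4-aligned)

36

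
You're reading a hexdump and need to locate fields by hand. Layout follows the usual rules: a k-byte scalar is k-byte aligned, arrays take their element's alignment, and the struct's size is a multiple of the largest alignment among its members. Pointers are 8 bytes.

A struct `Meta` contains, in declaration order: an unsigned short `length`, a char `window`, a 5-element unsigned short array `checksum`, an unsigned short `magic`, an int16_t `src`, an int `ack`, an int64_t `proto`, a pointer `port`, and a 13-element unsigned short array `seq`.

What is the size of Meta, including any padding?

0..2  length  (2B, 2-aligned)
2..3  window  (1B, 1-aligned)
3..4  -- padding (1B)
4..14  checksum  (10B, 2-aligned)
14..16  magic  (2B, 2-aligned)
16..18  src  (2B, 2-aligned)
18..20  -- padding (2B)
20..24  ack  (4B, 4-aligned)
24..32  proto  (8B, 8-aligned)
32..40  port  (8B, 8-aligned)
40..66  seq  (26B, 2-aligned)
66..72  -- tail padding (6B)
sizeof = 72, alignof = 8

72 bytes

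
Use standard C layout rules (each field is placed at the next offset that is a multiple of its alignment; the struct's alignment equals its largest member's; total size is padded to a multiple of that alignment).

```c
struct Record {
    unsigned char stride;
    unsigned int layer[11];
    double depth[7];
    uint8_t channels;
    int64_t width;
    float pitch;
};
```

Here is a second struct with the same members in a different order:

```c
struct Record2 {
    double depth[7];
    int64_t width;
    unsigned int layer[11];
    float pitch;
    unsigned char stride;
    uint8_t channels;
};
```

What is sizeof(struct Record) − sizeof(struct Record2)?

@0: stride [1B, align 1] → 1
+3 pad (align 4)
@4: layer [44B, align 4] → 48
@48: depth [56B, align 8] → 104
@104: channels [1B, align 1] → 105
+7 pad (align 8)
@112: width [8B, align 8] → 120
@120: pitch [4B, align 4] → 124
+4 tail pad (align 8)
size 128, align 8
— Record2 —
@0: depth [56B, align 8] → 56
@56: width [8B, align 8] → 64
@64: layer [44B, align 4] → 108
@108: pitch [4B, align 4] → 112
@112: stride [1B, align 1] → 113
@113: channels [1B, align 1] → 114
+6 tail pad (align 8)
size 120, align 8
128 − 120 = 8

8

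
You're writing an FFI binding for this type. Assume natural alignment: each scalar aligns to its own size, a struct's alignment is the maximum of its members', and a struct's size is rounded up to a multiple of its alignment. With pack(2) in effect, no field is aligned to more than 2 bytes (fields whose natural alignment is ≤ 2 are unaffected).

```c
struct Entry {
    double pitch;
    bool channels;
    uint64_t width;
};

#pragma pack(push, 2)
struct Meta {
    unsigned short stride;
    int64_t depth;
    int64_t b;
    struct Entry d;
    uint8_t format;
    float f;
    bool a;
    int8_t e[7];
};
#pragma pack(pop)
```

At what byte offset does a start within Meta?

48

Entry: pitch at 0 (size 8, align 8) → ends 8; channels at 8 (size 1, align 1) → ends 9; pad 7 to align 8 for width; width at 16 (size 8, align 8) → ends 24; total 24 bytes, alignment 8
stride at 0 (size 2, align 2) → ends 2
depth at 2 (size 8, align 2) → ends 10
b at 10 (size 8, align 2) → ends 18
d at 18 (size 24, align 2) → ends 42
format at 42 (size 1, align 1) → ends 43
pad 1 to align 2 for f
f at 44 (size 4, align 2) → ends 48
a at 48 (size 1, align 1) → ends 49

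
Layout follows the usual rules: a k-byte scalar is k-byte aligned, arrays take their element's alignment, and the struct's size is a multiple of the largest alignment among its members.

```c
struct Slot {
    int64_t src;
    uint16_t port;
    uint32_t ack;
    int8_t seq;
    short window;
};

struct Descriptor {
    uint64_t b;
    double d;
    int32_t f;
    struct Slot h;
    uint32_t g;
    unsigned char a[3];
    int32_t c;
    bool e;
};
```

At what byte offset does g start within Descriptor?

Slot: src at 0 (size 8, align 8) → ends 8; port at 8 (size 2, align 2) → ends 10; pad 2 to align 4 for ack; ack at 12 (size 4, align 4) → ends 16; seq at 16 (size 1, align 1) → ends 17; pad 1 to align 2 for window; window at 18 (size 2, align 2) → ends 20; tail pad 4 to reach multiple of 8; total 24 bytes, alignment 8
b at 0 (size 8, align 8) → ends 8
d at 8 (size 8, align 8) → ends 16
f at 16 (size 4, align 4) → ends 20
pad 4 to align 8 for h
h at 24 (size 24, align 8) → ends 48
g at 48 (size 4, align 4) → ends 52

48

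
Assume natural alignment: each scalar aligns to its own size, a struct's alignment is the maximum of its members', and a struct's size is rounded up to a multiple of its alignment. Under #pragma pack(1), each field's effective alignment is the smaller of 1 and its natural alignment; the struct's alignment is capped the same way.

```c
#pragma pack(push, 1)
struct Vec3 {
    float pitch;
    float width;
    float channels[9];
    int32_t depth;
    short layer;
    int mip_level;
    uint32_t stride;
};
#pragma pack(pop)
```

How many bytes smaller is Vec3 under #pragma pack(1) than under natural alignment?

natural layout:
  @0: pitch [4B, align 4] → 4
  @4: width [4B, align 4] → 8
  @8: channels [36B, align 4] → 44
  @44: depth [4B, align 4] → 48
  @48: layer [2B, align 2] → 50
  +2 pad (align 4)
  @52: mip_level [4B, align 4] → 56
  @56: stride [4B, align 4] → 60
  size 60, align 4
packed(1) layout:
  @0: pitch [4B, align 1] → 4
  @4: width [4B, align 1] → 8
  @8: channels [36B, align 1] → 44
  @44: depth [4B, align 1] → 48
  @48: layer [2B, align 1] → 50
  @50: mip_level [4B, align 1] → 54
  @54: stride [4B, align 1] → 58
  size 58, align 1
60 − 58 = 2

2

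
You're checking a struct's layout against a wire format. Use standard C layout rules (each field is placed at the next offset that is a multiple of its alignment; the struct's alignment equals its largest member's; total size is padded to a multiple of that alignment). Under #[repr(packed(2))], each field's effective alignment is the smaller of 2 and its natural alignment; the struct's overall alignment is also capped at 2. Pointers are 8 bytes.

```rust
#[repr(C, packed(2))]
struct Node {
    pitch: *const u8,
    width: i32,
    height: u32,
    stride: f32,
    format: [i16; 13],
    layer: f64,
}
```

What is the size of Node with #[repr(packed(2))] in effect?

@0: pitch [8B, align 2] → 8
@8: width [4B, align 2] → 12
@12: height [4B, align 2] → 16
@16: stride [4B, align 2] → 20
@20: format [26B, align 2] → 46
@46: layer [8B, align 2] → 54
size 54, align 2

54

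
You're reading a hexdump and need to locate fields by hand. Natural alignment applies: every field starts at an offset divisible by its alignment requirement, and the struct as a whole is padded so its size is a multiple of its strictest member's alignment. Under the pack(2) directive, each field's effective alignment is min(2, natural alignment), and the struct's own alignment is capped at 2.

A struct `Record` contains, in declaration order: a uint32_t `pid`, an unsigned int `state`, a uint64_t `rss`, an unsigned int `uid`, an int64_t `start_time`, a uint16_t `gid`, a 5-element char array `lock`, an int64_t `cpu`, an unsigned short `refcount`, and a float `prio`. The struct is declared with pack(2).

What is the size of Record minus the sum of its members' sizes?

pid at 0 (size 4, align 2) → ends 4
state at 4 (size 4, align 2) → ends 8
rss at 8 (size 8, align 2) → ends 16
uid at 16 (size 4, align 2) → ends 20
start_time at 20 (size 8, align 2) → ends 28
gid at 28 (size 2, align 2) → ends 30
lock at 30 (size 5, align 1) → ends 35
pad 1 to align 2 for cpu
cpu at 36 (size 8, align 2) → ends 44
refcount at 44 (size 2, align 2) → ends 46
prio at 46 (size 4, align 2) → ends 50
total 50 bytes, alignment 2
data bytes 49, size 50 → padding 1

1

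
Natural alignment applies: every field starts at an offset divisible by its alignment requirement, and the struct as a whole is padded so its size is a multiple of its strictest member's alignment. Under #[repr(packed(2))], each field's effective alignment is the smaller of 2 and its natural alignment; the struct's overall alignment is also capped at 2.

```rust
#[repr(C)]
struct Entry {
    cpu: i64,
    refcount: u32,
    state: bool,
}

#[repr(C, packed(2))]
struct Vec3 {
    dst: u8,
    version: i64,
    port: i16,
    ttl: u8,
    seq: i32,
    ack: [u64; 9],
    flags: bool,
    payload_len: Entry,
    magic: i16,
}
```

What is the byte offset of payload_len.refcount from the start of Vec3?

100

Entry: cpu at 0 (size 8, align 8) → ends 8; refcount at 8 (size 4, align 4) → ends 12; state at 12 (size 1, align 1) → ends 13; tail pad 3 to reach multiple of 8; total 16 bytes, alignment 8
dst at 0 (size 1, align 1) → ends 1
pad 1 to align 2 for version
version at 2 (size 8, align 2) → ends 10
port at 10 (size 2, align 2) → ends 12
ttl at 12 (size 1, align 1) → ends 13
pad 1 to align 2 for seq
seq at 14 (size 4, align 2) → ends 18
ack at 18 (size 72, align 2) → ends 90
flags at 90 (size 1, align 1) → ends 91
pad 1 to align 2 for payload_len
payload_len at 92 (size 16, align 2) → ends 108
within Entry: refcount at 8
92 + 8 = 100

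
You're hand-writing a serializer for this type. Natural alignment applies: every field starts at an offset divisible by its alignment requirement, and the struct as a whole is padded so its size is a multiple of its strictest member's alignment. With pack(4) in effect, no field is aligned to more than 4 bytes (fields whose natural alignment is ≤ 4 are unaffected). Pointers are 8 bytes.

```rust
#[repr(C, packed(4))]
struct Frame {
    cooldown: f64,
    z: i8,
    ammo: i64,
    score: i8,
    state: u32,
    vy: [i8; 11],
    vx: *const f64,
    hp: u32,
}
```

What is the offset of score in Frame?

20

cooldown at 0 (size 8, align 4) → ends 8
z at 8 (size 1, align 1) → ends 9
pad 3 to align 4 for ammo
ammo at 12 (size 8, align 4) → ends 20
score at 20 (size 1, align 1) → ends 21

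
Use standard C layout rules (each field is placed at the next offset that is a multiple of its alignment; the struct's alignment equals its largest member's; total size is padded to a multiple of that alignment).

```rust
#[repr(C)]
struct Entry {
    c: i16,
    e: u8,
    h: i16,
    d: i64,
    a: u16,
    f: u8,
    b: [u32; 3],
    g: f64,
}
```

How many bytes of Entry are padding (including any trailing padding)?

0..2  c  (2B, 2-aligned)
2..3  e  (1B, 1-aligned)
3..4  -- padding (1B)
4..6  h  (2B, 2-aligned)
6..8  -- padding (2B)
8..16  d  (8B, 8-aligned)
16..18  a  (2B, 2-aligned)
18..19  f  (1B, 1-aligned)
19..20  -- padding (1B)
20..32  b  (12B, 4-aligned)
32..40  g  (8B, 8-aligned)
sizeof = 40, alignof = 8
data bytes 36, size 40 → padding 4

4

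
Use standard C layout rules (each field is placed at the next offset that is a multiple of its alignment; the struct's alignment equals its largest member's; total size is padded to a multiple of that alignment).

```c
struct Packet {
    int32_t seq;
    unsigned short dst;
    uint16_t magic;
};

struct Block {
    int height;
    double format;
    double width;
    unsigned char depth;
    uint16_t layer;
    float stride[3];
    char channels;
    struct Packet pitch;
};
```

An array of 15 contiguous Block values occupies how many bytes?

840

Packet: seq at 0 (size 4, align 4) → ends 4; dst at 4 (size 2, align 2) → ends 6; magic at 6 (size 2, align 2) → ends 8; total 8 bytes, alignment 4
height at 0 (size 4, align 4) → ends 4
pad 4 to align 8 for format
format at 8 (size 8, align 8) → ends 16
width at 16 (size 8, align 8) → ends 24
depth at 24 (size 1, align 1) → ends 25
pad 1 to align 2 for layer
layer at 26 (size 2, align 2) → ends 28
stride at 28 (size 12, align 4) → ends 40
channels at 40 (size 1, align 1) → ends 41
pad 3 to align 4 for pitch
pitch at 44 (size 8, align 4) → ends 52
tail pad 4 to reach multiple of 8
total 56 bytes, alignment 8
array of 15: 15 × 56 = 840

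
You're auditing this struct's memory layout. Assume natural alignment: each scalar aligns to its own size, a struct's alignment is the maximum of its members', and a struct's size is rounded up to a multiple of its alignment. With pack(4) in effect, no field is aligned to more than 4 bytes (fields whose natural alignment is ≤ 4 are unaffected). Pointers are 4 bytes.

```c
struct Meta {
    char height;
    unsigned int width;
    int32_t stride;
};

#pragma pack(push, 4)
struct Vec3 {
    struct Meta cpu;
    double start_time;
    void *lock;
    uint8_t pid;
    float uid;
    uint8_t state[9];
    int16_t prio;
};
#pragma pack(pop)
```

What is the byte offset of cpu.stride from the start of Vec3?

8

Meta: @0: height [1B, align 1] → 1; +3 pad (align 4); @4: width [4B, align 4] → 8; @8: stride [4B, align 4] → 12; size 12, align 4
@0: cpu [12B, align 4] → 12
within Meta: stride at 8
0 + 8 = 8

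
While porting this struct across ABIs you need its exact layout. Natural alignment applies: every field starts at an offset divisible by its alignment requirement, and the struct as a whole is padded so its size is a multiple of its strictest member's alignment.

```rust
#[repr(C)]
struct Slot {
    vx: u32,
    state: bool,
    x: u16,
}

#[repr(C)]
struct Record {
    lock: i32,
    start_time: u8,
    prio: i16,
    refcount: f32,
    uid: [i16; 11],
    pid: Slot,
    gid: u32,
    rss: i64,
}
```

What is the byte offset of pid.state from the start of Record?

40

Slot: @0: vx [4B, align 4] → 4; @4: state [1B, align 1] → 5; +1 pad (align 2); @6: x [2B, align 2] → 8; size 8, align 4
@0: lock [4B, align 4] → 4
@4: start_time [1B, align 1] → 5
+1 pad (align 2)
@6: prio [2B, align 2] → 8
@8: refcount [4B, align 4] → 12
@12: uid [22B, align 2] → 34
+2 pad (align 4)
@36: pid [8B, align 4] → 44
within Slot: state at 4
36 + 4 = 40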